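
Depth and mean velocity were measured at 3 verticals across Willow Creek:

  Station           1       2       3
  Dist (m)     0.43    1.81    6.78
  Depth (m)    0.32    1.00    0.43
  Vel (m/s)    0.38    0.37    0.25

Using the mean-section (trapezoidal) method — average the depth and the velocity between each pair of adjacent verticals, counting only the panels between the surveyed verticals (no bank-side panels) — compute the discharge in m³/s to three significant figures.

Panel 1-2: Δb = 1.38 m, d̄ = (0.32+1.00)/2 = 0.66, v̄ = (0.38+0.37)/2 = 0.375 → q = 1.38×0.66×0.375 = 0.3416 m³/s
Panel 2-3: Δb = 4.97 m, d̄ = (1.00+0.43)/2 = 0.715, v̄ = (0.37+0.25)/2 = 0.31 → q = 4.97×0.715×0.31 = 1.102 m³/s
Q = Σ q = 1.443 m³/s

1.44 m³/s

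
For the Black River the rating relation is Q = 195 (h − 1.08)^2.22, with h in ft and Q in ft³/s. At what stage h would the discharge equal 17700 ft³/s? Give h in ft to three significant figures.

h − h₀ = (Q/C)^(1/b) = (17700/195)^(1/2.22) = 7.620 ft
h = 1.08 + 7.620 = 8.700 ft

8.70 ft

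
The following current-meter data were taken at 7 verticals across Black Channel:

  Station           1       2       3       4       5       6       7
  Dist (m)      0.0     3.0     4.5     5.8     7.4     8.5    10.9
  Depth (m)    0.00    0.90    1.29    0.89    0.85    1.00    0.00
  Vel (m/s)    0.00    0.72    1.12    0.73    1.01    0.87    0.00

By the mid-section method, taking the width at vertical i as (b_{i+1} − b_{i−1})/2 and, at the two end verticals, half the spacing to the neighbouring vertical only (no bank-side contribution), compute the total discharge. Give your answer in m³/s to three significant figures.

7.10 m³/s

w_2 = (4.5 − 0.0)/2 = 2.25 m; q_2 = 0.72 × 0.90 × 2.25 = 1.458 m³/s
w_3 = (5.8 − 3.0)/2 = 1.4 m; q_3 = 1.12 × 1.29 × 1.4 = 2.023 m³/s
w_4 = (7.4 − 4.5)/2 = 1.45 m; q_4 = 0.73 × 0.89 × 1.45 = 0.9421 m³/s
w_5 = (8.5 − 5.8)/2 = 1.35 m; q_5 = 1.01 × 0.85 × 1.35 = 1.159 m³/s
w_6 = (10.9 − 7.4)/2 = 1.75 m; q_6 = 0.87 × 1.00 × 1.75 = 1.523 m³/s
Stations 1, 7 contribute zero (depth or velocity is 0).
Q = Σ qᵢ = 7.104 m³/s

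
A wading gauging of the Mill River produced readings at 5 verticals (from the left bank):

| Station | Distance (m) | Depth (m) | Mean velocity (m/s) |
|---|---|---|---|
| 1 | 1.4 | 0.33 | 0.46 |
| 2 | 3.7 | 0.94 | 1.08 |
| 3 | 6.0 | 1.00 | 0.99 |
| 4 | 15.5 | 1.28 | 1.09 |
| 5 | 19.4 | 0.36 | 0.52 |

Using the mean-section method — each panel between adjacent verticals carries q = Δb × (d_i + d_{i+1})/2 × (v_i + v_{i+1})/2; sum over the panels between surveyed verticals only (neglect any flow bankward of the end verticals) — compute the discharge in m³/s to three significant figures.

Panel 1-2: Δb = 2.3 m, d̄ = (0.33+0.94)/2 = 0.635, v̄ = (0.46+1.08)/2 = 0.77 → q = 2.3×0.635×0.77 = 1.125 m³/s
Panel 2-3: Δb = 2.3 m, d̄ = (0.94+1.00)/2 = 0.97, v̄ = (1.08+0.99)/2 = 1.035 → q = 2.3×0.97×1.035 = 2.309 m³/s
Panel 3-4: Δb = 9.5 m, d̄ = (1.00+1.28)/2 = 1.14, v̄ = (0.99+1.09)/2 = 1.04 → q = 9.5×1.14×1.04 = 11.26 m³/s
Panel 4-5: Δb = 3.9 m, d̄ = (1.28+0.36)/2 = 0.82, v̄ = (1.09+0.52)/2 = 0.805 → q = 3.9×0.82×0.805 = 2.574 m³/s
Q = Σ q = 17.27 m³/s

17.3 m³/s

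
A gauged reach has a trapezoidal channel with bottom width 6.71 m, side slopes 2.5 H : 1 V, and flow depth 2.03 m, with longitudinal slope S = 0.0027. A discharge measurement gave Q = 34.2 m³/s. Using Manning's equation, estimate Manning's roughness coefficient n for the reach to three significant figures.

A = (b + z·y)·y = (6.71 + 2.5×2.03)×2.03 = 23.92 m²
P = b + 2y√(1+z²) = 6.71 + 2×2.03×√(1+2.5²) = 17.64 m
R = A/P = 23.92/17.64 = 1.356 m
n = (1/Q)·A·R^(2/3)·S^(1/2) = (1/34.2) × 23.92 × 1.225 × 0.05196 = 0.04453

0.0445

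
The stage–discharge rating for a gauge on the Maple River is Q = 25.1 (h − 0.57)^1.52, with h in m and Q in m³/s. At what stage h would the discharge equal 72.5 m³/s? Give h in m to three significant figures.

h − h₀ = (Q/C)^(1/b) = (72.5/25.1)^(1/1.52) = 2.009 m
h = 0.57 + 2.009 = 2.579 m

2.58 m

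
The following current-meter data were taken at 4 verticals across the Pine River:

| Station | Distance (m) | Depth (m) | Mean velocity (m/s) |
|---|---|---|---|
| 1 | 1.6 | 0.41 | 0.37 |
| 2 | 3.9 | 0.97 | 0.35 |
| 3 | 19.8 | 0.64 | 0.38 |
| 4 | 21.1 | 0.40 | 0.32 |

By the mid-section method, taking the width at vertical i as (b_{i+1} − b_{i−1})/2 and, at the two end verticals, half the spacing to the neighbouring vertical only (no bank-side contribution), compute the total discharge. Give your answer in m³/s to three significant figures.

w_1 = (3.9 − 1.6)/2 = 1.15 m; q_1 = 0.37 × 0.41 × 1.15 = 0.1745 m³/s
w_2 = (19.8 − 1.6)/2 = 9.1 m; q_2 = 0.35 × 0.97 × 9.1 = 3.089 m³/s
w_3 = (21.1 − 3.9)/2 = 8.6 m; q_3 = 0.38 × 0.64 × 8.6 = 2.092 m³/s
w_4 = (21.1 − 19.8)/2 = 0.65 m; q_4 = 0.32 × 0.40 × 0.65 = 0.08320 m³/s
Q = Σ qᵢ = 5.439 m³/s

5.44 m³/s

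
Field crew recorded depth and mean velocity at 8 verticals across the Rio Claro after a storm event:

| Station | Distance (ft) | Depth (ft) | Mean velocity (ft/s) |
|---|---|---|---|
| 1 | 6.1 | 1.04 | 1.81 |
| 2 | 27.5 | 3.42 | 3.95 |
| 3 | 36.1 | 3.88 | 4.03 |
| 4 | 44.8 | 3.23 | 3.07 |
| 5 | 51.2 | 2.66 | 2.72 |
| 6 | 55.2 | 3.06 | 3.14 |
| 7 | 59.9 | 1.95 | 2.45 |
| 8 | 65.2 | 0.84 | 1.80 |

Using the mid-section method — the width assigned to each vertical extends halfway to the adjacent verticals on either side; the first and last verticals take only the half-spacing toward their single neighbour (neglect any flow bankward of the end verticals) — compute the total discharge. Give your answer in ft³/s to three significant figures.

540 ft³/s

w_1 = (27.5 − 6.1)/2 = 10.7 ft; q_1 = 1.81 × 1.04 × 10.7 = 20.14 ft³/s
w_2 = (36.1 − 6.1)/2 = 15 ft; q_2 = 3.95 × 3.42 × 15 = 202.6 ft³/s
w_3 = (44.8 − 27.5)/2 = 8.65 ft; q_3 = 4.03 × 3.88 × 8.65 = 135.3 ft³/s
w_4 = (51.2 − 36.1)/2 = 7.55 ft; q_4 = 3.07 × 3.23 × 7.55 = 74.87 ft³/s
w_5 = (55.2 − 44.8)/2 = 5.2 ft; q_5 = 2.72 × 2.66 × 5.2 = 37.62 ft³/s
w_6 = (59.9 − 51.2)/2 = 4.35 ft; q_6 = 3.14 × 3.06 × 4.35 = 41.80 ft³/s
w_7 = (65.2 − 55.2)/2 = 5 ft; q_7 = 2.45 × 1.95 × 5 = 23.89 ft³/s
w_8 = (65.2 − 59.9)/2 = 2.65 ft; q_8 = 1.80 × 0.84 × 2.65 = 4.007 ft³/s
Q = Σ qᵢ = 540.2 ft³/s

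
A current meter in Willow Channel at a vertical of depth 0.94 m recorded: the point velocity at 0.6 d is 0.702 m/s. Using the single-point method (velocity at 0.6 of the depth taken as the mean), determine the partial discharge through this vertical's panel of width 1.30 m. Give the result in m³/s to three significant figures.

v̄ = v₀.₆ = 0.702 m/s
q = v̄ × d × w = 0.7020 × 0.94 × 1.30 = 0.8578 m³/s

0.858 m³/s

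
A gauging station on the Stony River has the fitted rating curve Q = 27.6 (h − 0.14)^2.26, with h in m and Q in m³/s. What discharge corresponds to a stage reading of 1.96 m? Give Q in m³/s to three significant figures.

107 m³/s

Q = 27.6 × (1.96 − 0.14)^2.26 = 27.6 × 1.82^2.26 = 106.8 m³/s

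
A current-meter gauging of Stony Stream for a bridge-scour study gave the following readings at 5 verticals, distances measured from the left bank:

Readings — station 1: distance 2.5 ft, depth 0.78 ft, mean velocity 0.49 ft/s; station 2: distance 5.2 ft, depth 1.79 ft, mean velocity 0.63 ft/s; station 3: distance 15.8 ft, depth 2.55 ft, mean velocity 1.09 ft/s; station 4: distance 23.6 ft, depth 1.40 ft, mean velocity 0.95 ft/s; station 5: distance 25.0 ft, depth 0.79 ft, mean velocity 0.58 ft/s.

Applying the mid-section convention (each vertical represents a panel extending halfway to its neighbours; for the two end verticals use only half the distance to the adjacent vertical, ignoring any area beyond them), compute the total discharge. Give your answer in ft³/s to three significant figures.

40.0 ft³/s

w_1 = (5.2 − 2.5)/2 = 1.35 ft; q_1 = 0.49 × 0.78 × 1.35 = 0.5160 ft³/s
w_2 = (15.8 − 2.5)/2 = 6.65 ft; q_2 = 0.63 × 1.79 × 6.65 = 7.499 ft³/s
w_3 = (23.6 − 5.2)/2 = 9.2 ft; q_3 = 1.09 × 2.55 × 9.2 = 25.57 ft³/s
w_4 = (25.0 − 15.8)/2 = 4.6 ft; q_4 = 0.95 × 1.40 × 4.6 = 6.118 ft³/s
w_5 = (25.0 − 23.6)/2 = 0.7 ft; q_5 = 0.58 × 0.79 × 0.7 = 0.3207 ft³/s
Q = Σ qᵢ = 40.03 ft³/s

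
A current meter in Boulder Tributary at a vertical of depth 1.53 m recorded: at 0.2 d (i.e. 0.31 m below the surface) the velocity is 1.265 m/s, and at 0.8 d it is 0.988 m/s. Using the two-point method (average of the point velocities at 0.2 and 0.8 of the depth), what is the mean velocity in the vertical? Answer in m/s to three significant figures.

v̄ = (1.265 + 0.988) / 2 = 1.127 m/s

1.13 m/s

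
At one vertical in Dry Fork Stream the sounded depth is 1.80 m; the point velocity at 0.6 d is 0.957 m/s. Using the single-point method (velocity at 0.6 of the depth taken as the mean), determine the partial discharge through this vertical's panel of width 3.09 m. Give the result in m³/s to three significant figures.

5.32 m³/s

v̄ = v₀.₆ = 0.957 m/s
q = v̄ × d × w = 0.9570 × 1.80 × 3.09 = 5.323 m³/s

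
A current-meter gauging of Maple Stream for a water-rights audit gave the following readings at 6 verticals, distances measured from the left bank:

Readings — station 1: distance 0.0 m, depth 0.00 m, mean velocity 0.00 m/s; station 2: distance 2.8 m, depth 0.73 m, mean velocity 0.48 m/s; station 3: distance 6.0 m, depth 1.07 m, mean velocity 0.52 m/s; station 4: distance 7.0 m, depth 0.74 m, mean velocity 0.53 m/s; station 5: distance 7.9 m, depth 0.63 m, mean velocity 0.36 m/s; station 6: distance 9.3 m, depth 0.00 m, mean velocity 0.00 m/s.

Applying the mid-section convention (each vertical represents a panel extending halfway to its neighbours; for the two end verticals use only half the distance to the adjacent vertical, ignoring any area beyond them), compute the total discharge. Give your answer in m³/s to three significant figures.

w_2 = (6.0 − 0.0)/2 = 3 m; q_2 = 0.48 × 0.73 × 3 = 1.051 m³/s
w_3 = (7.0 − 2.8)/2 = 2.1 m; q_3 = 0.52 × 1.07 × 2.1 = 1.168 m³/s
w_4 = (7.9 − 6.0)/2 = 0.95 m; q_4 = 0.53 × 0.74 × 0.95 = 0.3726 m³/s
w_5 = (9.3 − 7.0)/2 = 1.15 m; q_5 = 0.36 × 0.63 × 1.15 = 0.2608 m³/s
Stations 1, 6 contribute zero (depth or velocity is 0).
Q = Σ qᵢ = 2.853 m³/s

2.85 m³/s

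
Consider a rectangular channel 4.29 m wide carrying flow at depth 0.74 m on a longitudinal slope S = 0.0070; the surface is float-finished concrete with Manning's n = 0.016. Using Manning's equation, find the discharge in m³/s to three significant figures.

A = b·y = 4.29 × 0.74 = 3.175 m²
P = b + 2y = 4.29 + 2×0.74 = 5.770 m
R = A/P = 3.175/5.770 = 0.5502 m
Q = (1/n)·A·R^(2/3)·S^(1/2) = (1/0.016) × 3.175 × 0.5502^(2/3) × 0.0070^(1/2) = 11.15 m³/s

11.1 m³/s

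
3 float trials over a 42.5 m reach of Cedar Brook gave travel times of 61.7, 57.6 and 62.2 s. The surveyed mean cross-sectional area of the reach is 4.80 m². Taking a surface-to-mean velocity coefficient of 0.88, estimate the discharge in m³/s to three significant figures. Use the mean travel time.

2.97 m³/s

t̄ = (61.7 + 57.6 + 62.2) / 3 = 60.5 s
v_surface = L / t̄ = 42.5 / 60.5 = 0.7025 m/s
v_mean = 0.88 × 0.7025 = 0.6182 m/s
Q = A × v_mean = 4.80 × 0.6182 = 2.967 m³/s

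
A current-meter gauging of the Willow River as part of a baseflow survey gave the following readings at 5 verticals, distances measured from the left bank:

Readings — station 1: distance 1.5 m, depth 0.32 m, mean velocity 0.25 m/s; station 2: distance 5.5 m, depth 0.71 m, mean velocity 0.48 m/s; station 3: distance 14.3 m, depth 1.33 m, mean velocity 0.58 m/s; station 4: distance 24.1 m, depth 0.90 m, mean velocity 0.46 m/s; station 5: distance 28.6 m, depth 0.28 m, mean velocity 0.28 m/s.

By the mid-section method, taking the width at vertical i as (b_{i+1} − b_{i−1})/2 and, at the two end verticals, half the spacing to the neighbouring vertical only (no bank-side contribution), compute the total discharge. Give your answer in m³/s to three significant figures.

12.7 m³/s

w_1 = (5.5 − 1.5)/2 = 2 m; q_1 = 0.25 × 0.32 × 2 = 0.1600 m³/s
w_2 = (14.3 − 1.5)/2 = 6.4 m; q_2 = 0.48 × 0.71 × 6.4 = 2.181 m³/s
w_3 = (24.1 − 5.5)/2 = 9.3 m; q_3 = 0.58 × 1.33 × 9.3 = 7.174 m³/s
w_4 = (28.6 − 14.3)/2 = 7.15 m; q_4 = 0.46 × 0.90 × 7.15 = 2.960 m³/s
w_5 = (28.6 − 24.1)/2 = 2.25 m; q_5 = 0.28 × 0.28 × 2.25 = 0.1764 m³/s
Q = Σ qᵢ = 12.65 m³/s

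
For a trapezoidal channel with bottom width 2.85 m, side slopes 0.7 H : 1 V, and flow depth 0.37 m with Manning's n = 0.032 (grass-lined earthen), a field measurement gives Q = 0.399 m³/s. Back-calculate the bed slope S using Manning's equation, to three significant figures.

A = (b + z·y)·y = (2.85 + 0.7×0.37)×0.37 = 1.150 m²
P = b + 2y√(1+z²) = 2.85 + 2×0.37×√(1+0.7²) = 3.753 m
R = A/P = 1.150/3.753 = 0.3065 m
S = (Q·n / (1·A·R^(2/3)))² = (0.399×0.032 / (1×1.150×0.4546))² = 0.0005962

0.000596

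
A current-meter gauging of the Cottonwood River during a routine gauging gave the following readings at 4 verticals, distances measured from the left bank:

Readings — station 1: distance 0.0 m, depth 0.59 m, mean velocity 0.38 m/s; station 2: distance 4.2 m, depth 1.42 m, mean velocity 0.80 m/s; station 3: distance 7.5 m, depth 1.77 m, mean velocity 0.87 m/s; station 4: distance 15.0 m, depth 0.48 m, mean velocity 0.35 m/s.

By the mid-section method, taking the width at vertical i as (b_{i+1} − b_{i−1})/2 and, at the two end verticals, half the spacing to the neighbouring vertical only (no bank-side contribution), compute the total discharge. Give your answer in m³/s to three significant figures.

13.7 m³/s

w_1 = (4.2 − 0.0)/2 = 2.1 m; q_1 = 0.38 × 0.59 × 2.1 = 0.4708 m³/s
w_2 = (7.5 − 0.0)/2 = 3.75 m; q_2 = 0.80 × 1.42 × 3.75 = 4.260 m³/s
w_3 = (15.0 − 4.2)/2 = 5.4 m; q_3 = 0.87 × 1.77 × 5.4 = 8.315 m³/s
w_4 = (15.0 − 7.5)/2 = 3.75 m; q_4 = 0.35 × 0.48 × 3.75 = 0.6300 m³/s
Q = Σ qᵢ = 13.68 m³/s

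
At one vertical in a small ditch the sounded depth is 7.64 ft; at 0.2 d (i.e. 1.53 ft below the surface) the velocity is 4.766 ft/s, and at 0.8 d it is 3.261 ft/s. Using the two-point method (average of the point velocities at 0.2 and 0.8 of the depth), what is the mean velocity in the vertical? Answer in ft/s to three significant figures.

v̄ = (4.766 + 3.261) / 2 = 4.014 ft/s

4.01 ft/s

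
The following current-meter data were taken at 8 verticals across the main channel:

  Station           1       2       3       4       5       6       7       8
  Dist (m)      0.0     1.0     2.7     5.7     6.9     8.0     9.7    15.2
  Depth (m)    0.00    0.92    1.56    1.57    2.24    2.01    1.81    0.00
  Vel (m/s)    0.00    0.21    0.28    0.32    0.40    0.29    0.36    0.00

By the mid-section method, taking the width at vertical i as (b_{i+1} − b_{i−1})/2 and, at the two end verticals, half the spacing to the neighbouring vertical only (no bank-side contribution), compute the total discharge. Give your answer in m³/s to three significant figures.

w_2 = (2.7 − 0.0)/2 = 1.35 m; q_2 = 0.21 × 0.92 × 1.35 = 0.2608 m³/s
w_3 = (5.7 − 1.0)/2 = 2.35 m; q_3 = 0.28 × 1.56 × 2.35 = 1.026 m³/s
w_4 = (6.9 − 2.7)/2 = 2.1 m; q_4 = 0.32 × 1.57 × 2.1 = 1.055 m³/s
w_5 = (8.0 − 5.7)/2 = 1.15 m; q_5 = 0.40 × 2.24 × 1.15 = 1.030 m³/s
w_6 = (9.7 − 6.9)/2 = 1.4 m; q_6 = 0.29 × 2.01 × 1.4 = 0.8161 m³/s
w_7 = (15.2 − 8.0)/2 = 3.6 m; q_7 = 0.36 × 1.81 × 3.6 = 2.346 m³/s
Stations 1, 8 contribute zero (depth or velocity is 0).
Q = Σ qᵢ = 6.535 m³/s

6.53 m³/s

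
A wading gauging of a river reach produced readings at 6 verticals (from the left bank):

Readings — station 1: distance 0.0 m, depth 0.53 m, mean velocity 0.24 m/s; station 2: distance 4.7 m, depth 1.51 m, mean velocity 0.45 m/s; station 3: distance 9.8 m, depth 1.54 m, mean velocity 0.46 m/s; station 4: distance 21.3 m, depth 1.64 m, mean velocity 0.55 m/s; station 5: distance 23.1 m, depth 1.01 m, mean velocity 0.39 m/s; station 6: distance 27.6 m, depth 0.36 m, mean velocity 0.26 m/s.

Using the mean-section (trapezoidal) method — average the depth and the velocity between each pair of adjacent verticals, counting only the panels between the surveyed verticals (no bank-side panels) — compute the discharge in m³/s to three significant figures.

16.5 m³/s

Panel 1-2: Δb = 4.7 m, d̄ = (0.53+1.51)/2 = 1.02, v̄ = (0.24+0.45)/2 = 0.345 → q = 4.7×1.02×0.345 = 1.654 m³/s
Panel 2-3: Δb = 5.1 m, d̄ = (1.51+1.54)/2 = 1.525, v̄ = (0.45+0.46)/2 = 0.455 → q = 5.1×1.525×0.455 = 3.539 m³/s
Panel 3-4: Δb = 11.5 m, d̄ = (1.54+1.64)/2 = 1.59, v̄ = (0.46+0.55)/2 = 0.505 → q = 11.5×1.59×0.505 = 9.234 m³/s
Panel 4-5: Δb = 1.8 m, d̄ = (1.64+1.01)/2 = 1.325, v̄ = (0.55+0.39)/2 = 0.47 → q = 1.8×1.325×0.47 = 1.121 m³/s
Panel 5-6: Δb = 4.5 m, d̄ = (1.01+0.36)/2 = 0.685, v̄ = (0.39+0.26)/2 = 0.325 → q = 4.5×0.685×0.325 = 1.002 m³/s
Q = Σ q = 16.55 m³/s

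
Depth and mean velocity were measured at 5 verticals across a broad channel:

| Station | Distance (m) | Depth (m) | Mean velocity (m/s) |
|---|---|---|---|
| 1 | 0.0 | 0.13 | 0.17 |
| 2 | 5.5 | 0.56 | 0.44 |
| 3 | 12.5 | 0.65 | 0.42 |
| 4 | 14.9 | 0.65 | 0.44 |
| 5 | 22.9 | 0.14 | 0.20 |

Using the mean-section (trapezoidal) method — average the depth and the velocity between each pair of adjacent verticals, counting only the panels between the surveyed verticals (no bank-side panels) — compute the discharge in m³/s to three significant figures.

Panel 1-2: Δb = 5.5 m, d̄ = (0.13+0.56)/2 = 0.345, v̄ = (0.17+0.44)/2 = 0.305 → q = 5.5×0.345×0.305 = 0.5787 m³/s
Panel 2-3: Δb = 7 m, d̄ = (0.56+0.65)/2 = 0.605, v̄ = (0.44+0.42)/2 = 0.43 → q = 7×0.605×0.43 = 1.821 m³/s
Panel 3-4: Δb = 2.4 m, d̄ = (0.65+0.65)/2 = 0.65, v̄ = (0.42+0.44)/2 = 0.43 → q = 2.4×0.65×0.43 = 0.6708 m³/s
Panel 4-5: Δb = 8 m, d̄ = (0.65+0.14)/2 = 0.395, v̄ = (0.44+0.20)/2 = 0.32 → q = 8×0.395×0.32 = 1.011 m³/s
Q = Σ q = 4.082 m³/s

4.08 m³/s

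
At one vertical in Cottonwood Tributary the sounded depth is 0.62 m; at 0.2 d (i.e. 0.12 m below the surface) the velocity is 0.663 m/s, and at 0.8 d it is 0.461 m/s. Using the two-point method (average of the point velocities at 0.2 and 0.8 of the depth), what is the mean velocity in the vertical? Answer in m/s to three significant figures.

v̄ = (0.663 + 0.461) / 2 = 0.5620 m/s

0.562 m/s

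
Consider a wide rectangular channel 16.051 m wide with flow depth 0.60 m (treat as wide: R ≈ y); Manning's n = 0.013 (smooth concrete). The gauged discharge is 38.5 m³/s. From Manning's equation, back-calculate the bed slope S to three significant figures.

A = b·y = 16.051 × 0.60 = 9.631 m²
Wide channel: R ≈ y = 0.60 m
S = (Q·n / (1·A·R^(2/3)))² = (38.5×0.013 / (1×9.631×0.7114))² = 0.005337

0.00534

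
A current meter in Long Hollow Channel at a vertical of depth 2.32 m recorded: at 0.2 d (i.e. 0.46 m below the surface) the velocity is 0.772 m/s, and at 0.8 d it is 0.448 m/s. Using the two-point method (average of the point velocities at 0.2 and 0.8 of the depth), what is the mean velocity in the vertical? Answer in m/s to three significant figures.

0.610 m/s

v̄ = (0.772 + 0.448) / 2 = 0.6100 m/s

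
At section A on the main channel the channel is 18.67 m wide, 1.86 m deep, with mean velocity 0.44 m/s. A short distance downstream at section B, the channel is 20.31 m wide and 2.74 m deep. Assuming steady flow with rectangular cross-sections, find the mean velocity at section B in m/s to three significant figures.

Q = A₁V₁ = (18.67×1.86) × 0.44 = 15.28 m³/s
A₂ = 20.31 × 2.74 = 55.65 m²
V₂ = Q/A₂ = 15.28/55.65 = 0.2746 m/s

0.275 m/s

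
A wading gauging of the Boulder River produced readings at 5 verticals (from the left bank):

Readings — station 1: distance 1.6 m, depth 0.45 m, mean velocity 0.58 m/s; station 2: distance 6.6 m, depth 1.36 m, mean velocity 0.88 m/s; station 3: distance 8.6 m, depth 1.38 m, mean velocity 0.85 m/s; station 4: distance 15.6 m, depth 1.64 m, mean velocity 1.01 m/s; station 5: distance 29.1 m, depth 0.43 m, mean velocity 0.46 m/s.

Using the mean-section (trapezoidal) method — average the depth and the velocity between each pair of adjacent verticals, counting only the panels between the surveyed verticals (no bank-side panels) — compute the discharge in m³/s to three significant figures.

Panel 1-2: Δb = 5 m, d̄ = (0.45+1.36)/2 = 0.905, v̄ = (0.58+0.88)/2 = 0.73 → q = 5×0.905×0.73 = 3.303 m³/s
Panel 2-3: Δb = 2 m, d̄ = (1.36+1.38)/2 = 1.37, v̄ = (0.88+0.85)/2 = 0.865 → q = 2×1.37×0.865 = 2.370 m³/s
Panel 3-4: Δb = 7 m, d̄ = (1.38+1.64)/2 = 1.51, v̄ = (0.85+1.01)/2 = 0.93 → q = 7×1.51×0.93 = 9.830 m³/s
Panel 4-5: Δb = 13.5 m, d̄ = (1.64+0.43)/2 = 1.035, v̄ = (1.01+0.46)/2 = 0.735 → q = 13.5×1.035×0.735 = 10.27 m³/s
Q = Σ q = 25.77 m³/s

25.8 m³/s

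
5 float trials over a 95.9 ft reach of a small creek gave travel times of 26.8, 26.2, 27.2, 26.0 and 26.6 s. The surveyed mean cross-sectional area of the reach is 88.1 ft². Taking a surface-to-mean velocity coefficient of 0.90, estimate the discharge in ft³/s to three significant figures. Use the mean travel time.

286 ft³/s

t̄ = (26.8 + 26.2 + 27.2 + 26.0 + 26.6) / 5 = 26.56 s
v_surface = L / t̄ = 95.9 / 26.56 = 3.611 ft/s
v_mean = 0.90 × 3.611 = 3.250 ft/s
Q = A × v_mean = 88.1 × 3.250 = 286.3 ft³/s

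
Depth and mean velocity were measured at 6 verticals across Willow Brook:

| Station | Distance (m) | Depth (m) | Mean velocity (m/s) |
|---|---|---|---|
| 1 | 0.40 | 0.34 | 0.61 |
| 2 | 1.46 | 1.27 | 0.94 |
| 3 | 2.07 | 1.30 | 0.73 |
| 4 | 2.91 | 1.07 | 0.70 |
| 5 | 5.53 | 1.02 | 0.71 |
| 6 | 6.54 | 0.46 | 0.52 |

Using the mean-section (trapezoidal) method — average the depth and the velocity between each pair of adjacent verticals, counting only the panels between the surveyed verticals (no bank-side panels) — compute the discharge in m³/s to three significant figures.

Panel 1-2: Δb = 1.06 m, d̄ = (0.34+1.27)/2 = 0.805, v̄ = (0.61+0.94)/2 = 0.775 → q = 1.06×0.805×0.775 = 0.6613 m³/s
Panel 2-3: Δb = 0.61 m, d̄ = (1.27+1.30)/2 = 1.285, v̄ = (0.94+0.73)/2 = 0.835 → q = 0.61×1.285×0.835 = 0.6545 m³/s
Panel 3-4: Δb = 0.84 m, d̄ = (1.30+1.07)/2 = 1.185, v̄ = (0.73+0.70)/2 = 0.715 → q = 0.84×1.185×0.715 = 0.7117 m³/s
Panel 4-5: Δb = 2.62 m, d̄ = (1.07+1.02)/2 = 1.045, v̄ = (0.70+0.71)/2 = 0.705 → q = 2.62×1.045×0.705 = 1.930 m³/s
Panel 5-6: Δb = 1.01 m, d̄ = (1.02+0.46)/2 = 0.74, v̄ = (0.71+0.52)/2 = 0.615 → q = 1.01×0.74×0.615 = 0.4597 m³/s
Q = Σ q = 4.417 m³/s

4.42 m³/s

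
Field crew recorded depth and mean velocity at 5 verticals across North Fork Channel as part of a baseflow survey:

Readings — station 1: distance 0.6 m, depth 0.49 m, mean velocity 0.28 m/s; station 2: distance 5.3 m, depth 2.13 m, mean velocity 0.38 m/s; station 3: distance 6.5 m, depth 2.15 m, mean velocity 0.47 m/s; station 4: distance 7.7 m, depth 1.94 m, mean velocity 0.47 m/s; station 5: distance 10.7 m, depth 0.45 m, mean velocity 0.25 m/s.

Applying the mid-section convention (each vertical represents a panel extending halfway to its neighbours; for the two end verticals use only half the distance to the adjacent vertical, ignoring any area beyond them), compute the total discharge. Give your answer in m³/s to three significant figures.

6.01 m³/s

w_1 = (5.3 − 0.6)/2 = 2.35 m; q_1 = 0.28 × 0.49 × 2.35 = 0.3224 m³/s
w_2 = (6.5 − 0.6)/2 = 2.95 m; q_2 = 0.38 × 2.13 × 2.95 = 2.388 m³/s
w_3 = (7.7 − 5.3)/2 = 1.2 m; q_3 = 0.47 × 2.15 × 1.2 = 1.213 m³/s
w_4 = (10.7 − 6.5)/2 = 2.1 m; q_4 = 0.47 × 1.94 × 2.1 = 1.915 m³/s
w_5 = (10.7 − 7.7)/2 = 1.5 m; q_5 = 0.25 × 0.45 × 1.5 = 0.1688 m³/s
Q = Σ qᵢ = 6.006 m³/s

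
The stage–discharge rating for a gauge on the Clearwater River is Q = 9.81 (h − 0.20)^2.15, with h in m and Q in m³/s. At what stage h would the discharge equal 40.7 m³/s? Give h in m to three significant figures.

2.14 m

h − h₀ = (Q/C)^(1/b) = (40.7/9.81)^(1/2.15) = 1.938 m
h = 0.20 + 1.938 = 2.138 m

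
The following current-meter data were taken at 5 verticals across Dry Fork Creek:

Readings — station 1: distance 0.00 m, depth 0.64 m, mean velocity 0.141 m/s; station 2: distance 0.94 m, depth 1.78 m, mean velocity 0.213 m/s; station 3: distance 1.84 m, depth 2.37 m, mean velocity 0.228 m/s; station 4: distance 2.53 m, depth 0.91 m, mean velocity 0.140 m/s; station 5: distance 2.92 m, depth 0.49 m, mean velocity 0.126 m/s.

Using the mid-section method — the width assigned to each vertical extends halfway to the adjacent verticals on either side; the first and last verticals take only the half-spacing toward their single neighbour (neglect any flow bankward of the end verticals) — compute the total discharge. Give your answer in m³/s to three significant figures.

0.902 m³/s

w_1 = (0.94 − 0.00)/2 = 0.47 m; q_1 = 0.141 × 0.64 × 0.47 = 0.04241 m³/s
w_2 = (1.84 − 0.00)/2 = 0.92 m; q_2 = 0.213 × 1.78 × 0.92 = 0.3488 m³/s
w_3 = (2.53 − 0.94)/2 = 0.795 m; q_3 = 0.228 × 2.37 × 0.795 = 0.4296 m³/s
w_4 = (2.92 − 1.84)/2 = 0.54 m; q_4 = 0.140 × 0.91 × 0.54 = 0.06880 m³/s
w_5 = (2.92 − 2.53)/2 = 0.195 m; q_5 = 0.126 × 0.49 × 0.195 = 0.01204 m³/s
Q = Σ qᵢ = 0.9016 m³/s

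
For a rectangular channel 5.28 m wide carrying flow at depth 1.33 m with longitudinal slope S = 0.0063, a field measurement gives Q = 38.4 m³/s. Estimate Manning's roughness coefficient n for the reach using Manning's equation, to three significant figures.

A = b·y = 5.28 × 1.33 = 7.022 m²
P = b + 2y = 5.28 + 2×1.33 = 7.940 m
R = A/P = 7.022/7.940 = 0.8844 m
n = (1/Q)·A·R^(2/3)·S^(1/2) = (1/38.4) × 7.022 × 0.9214 × 0.07937 = 0.01337

0.0134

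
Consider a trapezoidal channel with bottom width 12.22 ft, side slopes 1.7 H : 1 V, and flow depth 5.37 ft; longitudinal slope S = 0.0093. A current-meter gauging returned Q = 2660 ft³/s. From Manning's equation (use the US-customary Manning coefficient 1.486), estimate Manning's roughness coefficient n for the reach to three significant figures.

0.0141

A = (b + z·y)·y = (12.22 + 1.7×5.37)×5.37 = 114.6 ft²
P = b + 2y√(1+z²) = 12.22 + 2×5.37×√(1+1.7²) = 33.40 ft
R = A/P = 114.6/33.40 = 3.432 ft
n = (1.486/Q)·A·R^(2/3)·S^(1/2) = (1.486/2660) × 114.6 × 2.275 × 0.09644 = 0.01405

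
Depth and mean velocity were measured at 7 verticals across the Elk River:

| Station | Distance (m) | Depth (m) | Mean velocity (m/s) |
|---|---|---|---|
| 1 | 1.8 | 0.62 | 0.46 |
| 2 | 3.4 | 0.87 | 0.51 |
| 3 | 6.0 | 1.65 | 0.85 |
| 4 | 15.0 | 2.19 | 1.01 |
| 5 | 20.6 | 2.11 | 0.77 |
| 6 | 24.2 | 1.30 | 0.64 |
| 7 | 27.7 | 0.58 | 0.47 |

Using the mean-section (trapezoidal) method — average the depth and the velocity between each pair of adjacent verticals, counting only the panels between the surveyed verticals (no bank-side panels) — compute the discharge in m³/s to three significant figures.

35.7 m³/s

Panel 1-2: Δb = 1.6 m, d̄ = (0.62+0.87)/2 = 0.745, v̄ = (0.46+0.51)/2 = 0.485 → q = 1.6×0.745×0.485 = 0.5781 m³/s
Panel 2-3: Δb = 2.6 m, d̄ = (0.87+1.65)/2 = 1.26, v̄ = (0.51+0.85)/2 = 0.68 → q = 2.6×1.26×0.68 = 2.228 m³/s
Panel 3-4: Δb = 9 m, d̄ = (1.65+2.19)/2 = 1.92, v̄ = (0.85+1.01)/2 = 0.93 → q = 9×1.92×0.93 = 16.07 m³/s
Panel 4-5: Δb = 5.6 m, d̄ = (2.19+2.11)/2 = 2.15, v̄ = (1.01+0.77)/2 = 0.89 → q = 5.6×2.15×0.89 = 10.72 m³/s
Panel 5-6: Δb = 3.6 m, d̄ = (2.11+1.30)/2 = 1.705, v̄ = (0.77+0.64)/2 = 0.705 → q = 3.6×1.705×0.705 = 4.327 m³/s
Panel 6-7: Δb = 3.5 m, d̄ = (1.30+0.58)/2 = 0.94, v̄ = (0.64+0.47)/2 = 0.555 → q = 3.5×0.94×0.555 = 1.826 m³/s
Q = Σ q = 35.75 m³/s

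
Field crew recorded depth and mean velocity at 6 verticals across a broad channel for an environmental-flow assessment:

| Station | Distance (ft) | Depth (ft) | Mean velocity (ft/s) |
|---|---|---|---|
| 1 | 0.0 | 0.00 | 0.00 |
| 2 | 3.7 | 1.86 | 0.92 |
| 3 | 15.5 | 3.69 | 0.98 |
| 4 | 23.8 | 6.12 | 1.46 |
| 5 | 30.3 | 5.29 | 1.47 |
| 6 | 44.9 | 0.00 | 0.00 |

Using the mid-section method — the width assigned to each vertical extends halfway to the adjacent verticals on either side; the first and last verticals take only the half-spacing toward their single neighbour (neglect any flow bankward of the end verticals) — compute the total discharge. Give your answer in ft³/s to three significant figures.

198 ft³/s

w_2 = (15.5 − 0.0)/2 = 7.75 ft; q_2 = 0.92 × 1.86 × 7.75 = 13.26 ft³/s
w_3 = (23.8 − 3.7)/2 = 10.05 ft; q_3 = 0.98 × 3.69 × 10.05 = 36.34 ft³/s
w_4 = (30.3 − 15.5)/2 = 7.4 ft; q_4 = 1.46 × 6.12 × 7.4 = 66.12 ft³/s
w_5 = (44.9 − 23.8)/2 = 10.55 ft; q_5 = 1.47 × 5.29 × 10.55 = 82.04 ft³/s
Stations 1, 6 contribute zero (depth or velocity is 0).
Q = Σ qᵢ = 197.8 ft³/s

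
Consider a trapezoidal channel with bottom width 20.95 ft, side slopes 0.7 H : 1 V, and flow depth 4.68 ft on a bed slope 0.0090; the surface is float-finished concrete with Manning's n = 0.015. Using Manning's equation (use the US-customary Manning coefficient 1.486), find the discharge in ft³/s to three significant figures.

2460 ft³/s

A = (b + z·y)·y = (20.95 + 0.7×4.68)×4.68 = 113.4 ft²
P = b + 2y√(1+z²) = 20.95 + 2×4.68×√(1+0.7²) = 32.38 ft
R = A/P = 113.4/32.38 = 3.502 ft
Q = (1.486/n)·A·R^(2/3)·S^(1/2) = (1.486/0.015) × 113.4 × 3.502^(2/3) × 0.0090^(1/2) = 2457 ft³/s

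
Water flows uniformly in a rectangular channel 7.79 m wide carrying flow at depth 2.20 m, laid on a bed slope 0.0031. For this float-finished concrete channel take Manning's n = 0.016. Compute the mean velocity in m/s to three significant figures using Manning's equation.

A = b·y = 7.79 × 2.20 = 17.14 m²
P = b + 2y = 7.79 + 2×2.20 = 12.19 m
R = A/P = 17.14/12.19 = 1.406 m
Q = (1/n)·A·R^(2/3)·S^(1/2) = (1/0.016) × 17.14 × 1.406^(2/3) × 0.0031^(1/2) = 74.84 m³/s
V = Q/A = 74.84/17.14 = 4.367 m/s

4.37 m/s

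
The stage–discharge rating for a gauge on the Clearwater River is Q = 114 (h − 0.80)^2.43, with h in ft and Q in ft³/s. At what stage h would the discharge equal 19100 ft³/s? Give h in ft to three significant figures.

h − h₀ = (Q/C)^(1/b) = (19100/114)^(1/2.43) = 8.228 ft
h = 0.80 + 8.228 = 9.028 ft

9.03 ft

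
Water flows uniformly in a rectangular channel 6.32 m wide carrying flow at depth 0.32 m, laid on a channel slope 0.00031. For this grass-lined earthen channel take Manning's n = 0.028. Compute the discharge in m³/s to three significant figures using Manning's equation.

0.558 m³/s

A = b·y = 6.32 × 0.32 = 2.022 m²
P = b + 2y = 6.32 + 2×0.32 = 6.960 m
R = A/P = 2.022/6.960 = 0.2906 m
Q = (1/n)·A·R^(2/3)·S^(1/2) = (1/0.028) × 2.022 × 0.2906^(2/3) × 0.00031^(1/2) = 0.5579 m³/s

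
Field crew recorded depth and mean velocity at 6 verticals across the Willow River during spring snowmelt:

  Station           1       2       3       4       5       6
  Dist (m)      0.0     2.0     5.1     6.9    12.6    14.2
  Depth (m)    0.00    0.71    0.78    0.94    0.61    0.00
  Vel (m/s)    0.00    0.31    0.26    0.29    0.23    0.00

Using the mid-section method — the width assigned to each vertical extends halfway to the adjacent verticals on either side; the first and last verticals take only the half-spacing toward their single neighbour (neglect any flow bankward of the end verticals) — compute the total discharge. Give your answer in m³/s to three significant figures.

w_2 = (5.1 − 0.0)/2 = 2.55 m; q_2 = 0.31 × 0.71 × 2.55 = 0.5613 m³/s
w_3 = (6.9 − 2.0)/2 = 2.45 m; q_3 = 0.26 × 0.78 × 2.45 = 0.4969 m³/s
w_4 = (12.6 − 5.1)/2 = 3.75 m; q_4 = 0.29 × 0.94 × 3.75 = 1.022 m³/s
w_5 = (14.2 − 6.9)/2 = 3.65 m; q_5 = 0.23 × 0.61 × 3.65 = 0.5121 m³/s
Stations 1, 6 contribute zero (depth or velocity is 0).
Q = Σ qᵢ = 2.592 m³/s

2.59 m³/s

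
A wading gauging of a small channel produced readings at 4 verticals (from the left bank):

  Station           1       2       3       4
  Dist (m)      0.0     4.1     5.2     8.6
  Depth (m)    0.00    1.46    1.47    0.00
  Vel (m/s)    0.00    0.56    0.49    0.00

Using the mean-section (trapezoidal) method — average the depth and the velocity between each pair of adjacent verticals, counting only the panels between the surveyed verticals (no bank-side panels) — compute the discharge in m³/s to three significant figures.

Panel 1-2: Δb = 4.1 m, d̄ = (0.00+1.46)/2 = 0.73, v̄ = (0.00+0.56)/2 = 0.28 → q = 4.1×0.73×0.28 = 0.8380 m³/s
Panel 2-3: Δb = 1.1 m, d̄ = (1.46+1.47)/2 = 1.465, v̄ = (0.56+0.49)/2 = 0.525 → q = 1.1×1.465×0.525 = 0.8460 m³/s
Panel 3-4: Δb = 3.4 m, d̄ = (1.47+0.00)/2 = 0.735, v̄ = (0.49+0.00)/2 = 0.245 → q = 3.4×0.735×0.245 = 0.6123 m³/s
Q = Σ q = 2.296 m³/s

2.30 m³/s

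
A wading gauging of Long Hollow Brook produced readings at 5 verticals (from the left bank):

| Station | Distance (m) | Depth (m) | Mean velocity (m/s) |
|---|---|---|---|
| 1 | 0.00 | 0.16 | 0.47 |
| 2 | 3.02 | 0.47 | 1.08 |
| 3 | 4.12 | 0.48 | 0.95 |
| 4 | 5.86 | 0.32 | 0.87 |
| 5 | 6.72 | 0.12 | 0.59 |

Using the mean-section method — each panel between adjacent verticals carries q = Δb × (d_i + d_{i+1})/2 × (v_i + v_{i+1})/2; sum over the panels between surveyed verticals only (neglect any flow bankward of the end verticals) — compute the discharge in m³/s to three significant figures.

Panel 1-2: Δb = 3.02 m, d̄ = (0.16+0.47)/2 = 0.315, v̄ = (0.47+1.08)/2 = 0.775 → q = 3.02×0.315×0.775 = 0.7373 m³/s
Panel 2-3: Δb = 1.1 m, d̄ = (0.47+0.48)/2 = 0.475, v̄ = (1.08+0.95)/2 = 1.015 → q = 1.1×0.475×1.015 = 0.5303 m³/s
Panel 3-4: Δb = 1.74 m, d̄ = (0.48+0.32)/2 = 0.4, v̄ = (0.95+0.87)/2 = 0.91 → q = 1.74×0.4×0.91 = 0.6334 m³/s
Panel 4-5: Δb = 0.86 m, d̄ = (0.32+0.12)/2 = 0.22, v̄ = (0.87+0.59)/2 = 0.73 → q = 0.86×0.22×0.73 = 0.1381 m³/s
Q = Σ q = 2.039 m³/s

2.04 m³/s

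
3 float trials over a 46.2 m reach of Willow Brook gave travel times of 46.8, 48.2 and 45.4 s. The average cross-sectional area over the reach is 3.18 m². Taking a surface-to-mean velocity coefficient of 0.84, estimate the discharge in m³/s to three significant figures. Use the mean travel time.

2.64 m³/s

t̄ = (46.8 + 48.2 + 45.4) / 3 = 46.8 s
v_surface = L / t̄ = 46.2 / 46.8 = 0.9872 m/s
v_mean = 0.84 × 0.9872 = 0.8292 m/s
Q = A × v_mean = 3.18 × 0.8292 = 2.637 m³/s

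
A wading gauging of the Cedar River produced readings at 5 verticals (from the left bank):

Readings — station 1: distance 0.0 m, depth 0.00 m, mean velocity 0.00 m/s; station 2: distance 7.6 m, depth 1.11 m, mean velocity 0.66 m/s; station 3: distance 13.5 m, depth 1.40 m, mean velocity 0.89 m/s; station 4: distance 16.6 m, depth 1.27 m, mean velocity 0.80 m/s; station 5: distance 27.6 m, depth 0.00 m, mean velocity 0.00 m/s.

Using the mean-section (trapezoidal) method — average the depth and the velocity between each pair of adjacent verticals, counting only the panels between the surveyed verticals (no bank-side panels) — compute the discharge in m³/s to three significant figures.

Panel 1-2: Δb = 7.6 m, d̄ = (0.00+1.11)/2 = 0.555, v̄ = (0.00+0.66)/2 = 0.33 → q = 7.6×0.555×0.33 = 1.392 m³/s
Panel 2-3: Δb = 5.9 m, d̄ = (1.11+1.40)/2 = 1.255, v̄ = (0.66+0.89)/2 = 0.775 → q = 5.9×1.255×0.775 = 5.738 m³/s
Panel 3-4: Δb = 3.1 m, d̄ = (1.40+1.27)/2 = 1.335, v̄ = (0.89+0.80)/2 = 0.845 → q = 3.1×1.335×0.845 = 3.497 m³/s
Panel 4-5: Δb = 11 m, d̄ = (1.27+0.00)/2 = 0.635, v̄ = (0.80+0.00)/2 = 0.4 → q = 11×0.635×0.4 = 2.794 m³/s
Q = Σ q = 13.42 m³/s

13.4 m³/s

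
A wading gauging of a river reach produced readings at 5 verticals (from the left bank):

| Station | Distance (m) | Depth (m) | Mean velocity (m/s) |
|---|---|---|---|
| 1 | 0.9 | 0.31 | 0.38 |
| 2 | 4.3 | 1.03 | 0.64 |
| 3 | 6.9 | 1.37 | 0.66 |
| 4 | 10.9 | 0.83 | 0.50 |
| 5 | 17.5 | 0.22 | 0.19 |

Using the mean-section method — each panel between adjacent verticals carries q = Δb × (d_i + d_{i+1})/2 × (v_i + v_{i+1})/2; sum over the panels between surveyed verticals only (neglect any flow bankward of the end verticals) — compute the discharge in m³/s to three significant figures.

Panel 1-2: Δb = 3.4 m, d̄ = (0.31+1.03)/2 = 0.67, v̄ = (0.38+0.64)/2 = 0.51 → q = 3.4×0.67×0.51 = 1.162 m³/s
Panel 2-3: Δb = 2.6 m, d̄ = (1.03+1.37)/2 = 1.2, v̄ = (0.64+0.66)/2 = 0.65 → q = 2.6×1.2×0.65 = 2.028 m³/s
Panel 3-4: Δb = 4 m, d̄ = (1.37+0.83)/2 = 1.1, v̄ = (0.66+0.50)/2 = 0.58 → q = 4×1.1×0.58 = 2.552 m³/s
Panel 4-5: Δb = 6.6 m, d̄ = (0.83+0.22)/2 = 0.525, v̄ = (0.50+0.19)/2 = 0.345 → q = 6.6×0.525×0.345 = 1.195 m³/s
Q = Σ q = 6.937 m³/s

6.94 m³/s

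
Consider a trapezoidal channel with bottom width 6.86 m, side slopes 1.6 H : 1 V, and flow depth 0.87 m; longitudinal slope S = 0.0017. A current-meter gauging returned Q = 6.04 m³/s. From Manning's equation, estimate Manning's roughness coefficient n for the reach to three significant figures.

0.0389

A = (b + z·y)·y = (6.86 + 1.6×0.87)×0.87 = 7.179 m²
P = b + 2y√(1+z²) = 6.86 + 2×0.87×√(1+1.6²) = 10.14 m
R = A/P = 7.179/10.14 = 0.7078 m
n = (1/Q)·A·R^(2/3)·S^(1/2) = (1/6.04) × 7.179 × 0.7942 × 0.04123 = 0.03892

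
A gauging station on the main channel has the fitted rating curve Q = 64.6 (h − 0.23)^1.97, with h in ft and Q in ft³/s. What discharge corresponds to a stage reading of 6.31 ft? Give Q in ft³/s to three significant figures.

Q = 64.6 × (6.31 − 0.23)^1.97 = 64.6 × 6.08^1.97 = 2262 ft³/s

2260 ft³/s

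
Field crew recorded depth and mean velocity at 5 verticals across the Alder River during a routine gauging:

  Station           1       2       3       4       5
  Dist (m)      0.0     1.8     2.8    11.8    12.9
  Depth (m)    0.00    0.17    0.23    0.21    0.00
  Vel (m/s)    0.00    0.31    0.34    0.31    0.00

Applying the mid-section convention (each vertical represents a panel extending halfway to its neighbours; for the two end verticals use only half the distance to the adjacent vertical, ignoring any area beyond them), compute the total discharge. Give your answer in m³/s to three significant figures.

w_2 = (2.8 − 0.0)/2 = 1.4 m; q_2 = 0.31 × 0.17 × 1.4 = 0.07378 m³/s
w_3 = (11.8 − 1.8)/2 = 5 m; q_3 = 0.34 × 0.23 × 5 = 0.3910 m³/s
w_4 = (12.9 − 2.8)/2 = 5.05 m; q_4 = 0.31 × 0.21 × 5.05 = 0.3288 m³/s
Stations 1, 5 contribute zero (depth or velocity is 0).
Q = Σ qᵢ = 0.7935 m³/s

0.794 m³/s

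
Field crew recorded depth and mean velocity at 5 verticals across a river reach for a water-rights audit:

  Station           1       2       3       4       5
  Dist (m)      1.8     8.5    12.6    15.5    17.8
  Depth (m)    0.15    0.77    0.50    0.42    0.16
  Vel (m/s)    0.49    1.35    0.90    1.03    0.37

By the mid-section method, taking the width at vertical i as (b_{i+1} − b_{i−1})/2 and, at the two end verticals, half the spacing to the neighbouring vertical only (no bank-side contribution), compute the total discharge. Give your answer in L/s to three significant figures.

8630 L/s

w_1 = (8.5 − 1.8)/2 = 3.35 m; q_1 = 0.49 × 0.15 × 3.35 = 0.2462 m³/s
w_2 = (12.6 − 1.8)/2 = 5.4 m; q_2 = 1.35 × 0.77 × 5.4 = 5.613 m³/s
w_3 = (15.5 − 8.5)/2 = 3.5 m; q_3 = 0.90 × 0.50 × 3.5 = 1.575 m³/s
w_4 = (17.8 − 12.6)/2 = 2.6 m; q_4 = 1.03 × 0.42 × 2.6 = 1.125 m³/s
w_5 = (17.8 − 15.5)/2 = 1.15 m; q_5 = 0.37 × 0.16 × 1.15 = 0.06808 m³/s
Q = Σ qᵢ = 8.627 m³/s
= 8.627 × 1000 = 8627 L/s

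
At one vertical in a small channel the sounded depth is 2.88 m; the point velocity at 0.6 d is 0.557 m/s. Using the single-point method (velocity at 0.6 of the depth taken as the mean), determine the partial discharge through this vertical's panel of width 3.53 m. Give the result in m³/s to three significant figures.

5.66 m³/s

v̄ = v₀.₆ = 0.557 m/s
q = v̄ × d × w = 0.5570 × 2.88 × 3.53 = 5.663 m³/s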